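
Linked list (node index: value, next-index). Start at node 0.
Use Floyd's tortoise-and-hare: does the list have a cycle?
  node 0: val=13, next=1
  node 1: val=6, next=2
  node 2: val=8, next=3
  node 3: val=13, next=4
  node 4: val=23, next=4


Floyd's tortoise (slow, +1) and hare (fast, +2):
  init: slow=0, fast=0
  step 1: slow=1, fast=2
  step 2: slow=2, fast=4
  step 3: slow=3, fast=4
  step 4: slow=4, fast=4
  slow == fast at node 4: cycle detected

Cycle: yes


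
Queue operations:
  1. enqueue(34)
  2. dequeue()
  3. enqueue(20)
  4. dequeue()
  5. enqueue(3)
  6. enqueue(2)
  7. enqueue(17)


enqueue(34) -> [34]
dequeue()->34, []
enqueue(20) -> [20]
dequeue()->20, []
enqueue(3) -> [3]
enqueue(2) -> [3, 2]
enqueue(17) -> [3, 2, 17]

Final queue: [3, 2, 17]


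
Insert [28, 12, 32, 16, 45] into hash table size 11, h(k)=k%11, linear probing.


Insert 28: h=6 -> slot 6
Insert 12: h=1 -> slot 1
Insert 32: h=10 -> slot 10
Insert 16: h=5 -> slot 5
Insert 45: h=1, 1 probes -> slot 2

Table: [None, 12, 45, None, None, 16, 28, None, None, None, 32]


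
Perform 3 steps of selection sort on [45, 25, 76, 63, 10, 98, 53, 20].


Initial: [45, 25, 76, 63, 10, 98, 53, 20]
Step 1: min=10 at 4
  Swap: [10, 25, 76, 63, 45, 98, 53, 20]
Step 2: min=20 at 7
  Swap: [10, 20, 76, 63, 45, 98, 53, 25]
Step 3: min=25 at 7
  Swap: [10, 20, 25, 63, 45, 98, 53, 76]

After 3 steps: [10, 20, 25, 63, 45, 98, 53, 76]


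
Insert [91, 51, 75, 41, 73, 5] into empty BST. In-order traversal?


Insert 91: root
Insert 51: L from 91
Insert 75: L from 91 -> R from 51
Insert 41: L from 91 -> L from 51
Insert 73: L from 91 -> R from 51 -> L from 75
Insert 5: L from 91 -> L from 51 -> L from 41

In-order: [5, 41, 51, 73, 75, 91]


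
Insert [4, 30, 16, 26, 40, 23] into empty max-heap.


Insert 4: [4]
Insert 30: [30, 4]
Insert 16: [30, 4, 16]
Insert 26: [30, 26, 16, 4]
Insert 40: [40, 30, 16, 4, 26]
Insert 23: [40, 30, 23, 4, 26, 16]

Final heap: [40, 30, 23, 4, 26, 16]


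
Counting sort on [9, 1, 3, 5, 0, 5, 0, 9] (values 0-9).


Input: [9, 1, 3, 5, 0, 5, 0, 9]
Counts: [2, 1, 0, 1, 0, 2, 0, 0, 0, 2]

Sorted: [0, 0, 1, 3, 5, 5, 9, 9]


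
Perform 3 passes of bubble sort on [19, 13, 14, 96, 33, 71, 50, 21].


Initial: [19, 13, 14, 96, 33, 71, 50, 21]
Pass 1: [13, 14, 19, 33, 71, 50, 21, 96] (6 swaps)
Pass 2: [13, 14, 19, 33, 50, 21, 71, 96] (2 swaps)
Pass 3: [13, 14, 19, 33, 21, 50, 71, 96] (1 swaps)

After 3 passes: [13, 14, 19, 33, 21, 50, 71, 96]


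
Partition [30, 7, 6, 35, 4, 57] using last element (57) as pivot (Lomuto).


Pivot: 57
  30 <= 57: advance i (no swap)
  7 <= 57: advance i (no swap)
  6 <= 57: advance i (no swap)
  35 <= 57: advance i (no swap)
  4 <= 57: advance i (no swap)
Place pivot at 5: [30, 7, 6, 35, 4, 57]

Partitioned: [30, 7, 6, 35, 4, 57]


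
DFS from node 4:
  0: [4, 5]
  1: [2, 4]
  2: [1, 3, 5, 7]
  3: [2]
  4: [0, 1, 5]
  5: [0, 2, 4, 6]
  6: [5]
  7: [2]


Visit 4, push [5, 1, 0]
Visit 0, push [5]
Visit 5, push [6, 2]
Visit 2, push [7, 3, 1]
Visit 1, push []
Visit 3, push []
Visit 7, push []
Visit 6, push []

DFS order: [4, 0, 5, 2, 1, 3, 7, 6]


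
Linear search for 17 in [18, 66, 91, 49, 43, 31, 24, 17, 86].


i=0: 18!=17
i=1: 66!=17
i=2: 91!=17
i=3: 49!=17
i=4: 43!=17
i=5: 31!=17
i=6: 24!=17
i=7: 17==17 found!

Found at 7, 8 comps


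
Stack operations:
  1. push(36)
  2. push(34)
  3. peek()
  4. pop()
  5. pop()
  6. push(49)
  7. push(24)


push(36) -> [36]
push(34) -> [36, 34]
peek()->34
pop()->34, [36]
pop()->36, []
push(49) -> [49]
push(24) -> [49, 24]

Final stack: [49, 24]


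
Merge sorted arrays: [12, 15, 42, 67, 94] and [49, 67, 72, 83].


Take 12 from A
Take 15 from A
Take 42 from A
Take 49 from B
Take 67 from A
Take 67 from B
Take 72 from B
Take 83 from B

Merged: [12, 15, 42, 49, 67, 67, 72, 83, 94]


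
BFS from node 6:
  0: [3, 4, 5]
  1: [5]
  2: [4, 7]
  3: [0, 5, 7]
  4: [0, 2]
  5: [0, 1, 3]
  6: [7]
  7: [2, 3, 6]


Visit 6, enqueue [7]
Visit 7, enqueue [2, 3]
Visit 2, enqueue [4]
Visit 3, enqueue [0, 5]
Visit 4, enqueue []
Visit 0, enqueue []
Visit 5, enqueue [1]
Visit 1, enqueue []

BFS order: [6, 7, 2, 3, 4, 0, 5, 1]


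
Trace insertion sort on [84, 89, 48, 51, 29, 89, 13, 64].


Initial: [84, 89, 48, 51, 29, 89, 13, 64]
Insert 89: [84, 89, 48, 51, 29, 89, 13, 64]
Insert 48: [48, 84, 89, 51, 29, 89, 13, 64]
Insert 51: [48, 51, 84, 89, 29, 89, 13, 64]
Insert 29: [29, 48, 51, 84, 89, 89, 13, 64]
Insert 89: [29, 48, 51, 84, 89, 89, 13, 64]
Insert 13: [13, 29, 48, 51, 84, 89, 89, 64]
Insert 64: [13, 29, 48, 51, 64, 84, 89, 89]

Sorted: [13, 29, 48, 51, 64, 84, 89, 89]


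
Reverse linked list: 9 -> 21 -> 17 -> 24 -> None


Step 1: curr=9, set curr.next=prev(None) | reversed so far: 9
Step 2: curr=21, set curr.next=prev(9) | reversed so far: 21 -> 9
Step 3: curr=17, set curr.next=prev(21) | reversed so far: 17 -> 21 -> 9
Step 4: curr=24, set curr.next=prev(17) | reversed so far: 24 -> 17 -> 21 -> 9

24 -> 17 -> 21 -> 9 -> None


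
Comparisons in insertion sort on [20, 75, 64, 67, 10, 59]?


Algorithm: insertion sort
Input: [20, 75, 64, 67, 10, 59]
Sorted: [10, 20, 59, 64, 67, 75]

13


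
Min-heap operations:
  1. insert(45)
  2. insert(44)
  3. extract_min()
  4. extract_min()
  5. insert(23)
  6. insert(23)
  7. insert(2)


insert(45) -> [45]
insert(44) -> [44, 45]
extract_min()->44, [45]
extract_min()->45, []
insert(23) -> [23]
insert(23) -> [23, 23]
insert(2) -> [2, 23, 23]

Final heap: [2, 23, 23]


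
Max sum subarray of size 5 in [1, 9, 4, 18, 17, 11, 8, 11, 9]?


[0:5]: 49
[1:6]: 59
[2:7]: 58
[3:8]: 65
[4:9]: 56

Max: 65 at [3:8]


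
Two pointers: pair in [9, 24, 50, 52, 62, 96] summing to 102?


lo=0(9)+hi=5(96)=105
lo=0(9)+hi=4(62)=71
lo=1(24)+hi=4(62)=86
lo=2(50)+hi=4(62)=112
lo=2(50)+hi=3(52)=102

Yes: 50+52=102


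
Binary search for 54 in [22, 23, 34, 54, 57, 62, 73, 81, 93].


Step 1: lo=0, hi=8, mid=4, val=57
Step 2: lo=0, hi=3, mid=1, val=23
Step 3: lo=2, hi=3, mid=2, val=34
Step 4: lo=3, hi=3, mid=3, val=54

Found at index 3


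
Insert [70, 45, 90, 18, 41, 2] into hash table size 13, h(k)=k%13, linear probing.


Insert 70: h=5 -> slot 5
Insert 45: h=6 -> slot 6
Insert 90: h=12 -> slot 12
Insert 18: h=5, 2 probes -> slot 7
Insert 41: h=2 -> slot 2
Insert 2: h=2, 1 probes -> slot 3

Table: [None, None, 41, 2, None, 70, 45, 18, None, None, None, None, 90]


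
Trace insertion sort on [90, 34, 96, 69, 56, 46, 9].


Initial: [90, 34, 96, 69, 56, 46, 9]
Insert 34: [34, 90, 96, 69, 56, 46, 9]
Insert 96: [34, 90, 96, 69, 56, 46, 9]
Insert 69: [34, 69, 90, 96, 56, 46, 9]
Insert 56: [34, 56, 69, 90, 96, 46, 9]
Insert 46: [34, 46, 56, 69, 90, 96, 9]
Insert 9: [9, 34, 46, 56, 69, 90, 96]

Sorted: [9, 34, 46, 56, 69, 90, 96]


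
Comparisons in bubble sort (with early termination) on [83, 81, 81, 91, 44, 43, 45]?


Algorithm: bubble sort (with early termination)
Input: [83, 81, 81, 91, 44, 43, 45]
Sorted: [43, 44, 45, 81, 81, 83, 91]

21


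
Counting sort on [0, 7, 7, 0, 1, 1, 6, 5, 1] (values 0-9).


Input: [0, 7, 7, 0, 1, 1, 6, 5, 1]
Counts: [2, 3, 0, 0, 0, 1, 1, 2, 0, 0]

Sorted: [0, 0, 1, 1, 1, 5, 6, 7, 7]


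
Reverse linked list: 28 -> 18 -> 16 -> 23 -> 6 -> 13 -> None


Step 1: curr=28, set curr.next=prev(None) | reversed so far: 28
Step 2: curr=18, set curr.next=prev(28) | reversed so far: 18 -> 28
Step 3: curr=16, set curr.next=prev(18) | reversed so far: 16 -> 18 -> 28
Step 4: curr=23, set curr.next=prev(16) | reversed so far: 23 -> 16 -> 18 -> 28
Step 5: curr=6, set curr.next=prev(23) | reversed so far: 6 -> 23 -> 16 -> 18 -> 28
Step 6: curr=13, set curr.next=prev(6) | reversed so far: 13 -> 6 -> 23 -> 16 -> 18 -> 28

13 -> 6 -> 23 -> 16 -> 18 -> 28 -> None


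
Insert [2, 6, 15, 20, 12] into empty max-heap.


Insert 2: [2]
Insert 6: [6, 2]
Insert 15: [15, 2, 6]
Insert 20: [20, 15, 6, 2]
Insert 12: [20, 15, 6, 2, 12]

Final heap: [20, 15, 6, 2, 12]


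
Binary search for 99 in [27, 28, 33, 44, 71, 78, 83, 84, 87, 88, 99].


Step 1: lo=0, hi=10, mid=5, val=78
Step 2: lo=6, hi=10, mid=8, val=87
Step 3: lo=9, hi=10, mid=9, val=88
Step 4: lo=10, hi=10, mid=10, val=99

Found at index 10


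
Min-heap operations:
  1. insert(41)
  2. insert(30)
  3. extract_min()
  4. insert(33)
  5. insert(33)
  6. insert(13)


insert(41) -> [41]
insert(30) -> [30, 41]
extract_min()->30, [41]
insert(33) -> [33, 41]
insert(33) -> [33, 41, 33]
insert(13) -> [13, 33, 33, 41]

Final heap: [13, 33, 33, 41]


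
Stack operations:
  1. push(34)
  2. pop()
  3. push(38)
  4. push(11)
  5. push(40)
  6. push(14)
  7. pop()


push(34) -> [34]
pop()->34, []
push(38) -> [38]
push(11) -> [38, 11]
push(40) -> [38, 11, 40]
push(14) -> [38, 11, 40, 14]
pop()->14, [38, 11, 40]

Final stack: [38, 11, 40]


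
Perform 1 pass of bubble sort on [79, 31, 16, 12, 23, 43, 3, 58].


Initial: [79, 31, 16, 12, 23, 43, 3, 58]
Pass 1: [31, 16, 12, 23, 43, 3, 58, 79] (7 swaps)

After 1 pass: [31, 16, 12, 23, 43, 3, 58, 79]


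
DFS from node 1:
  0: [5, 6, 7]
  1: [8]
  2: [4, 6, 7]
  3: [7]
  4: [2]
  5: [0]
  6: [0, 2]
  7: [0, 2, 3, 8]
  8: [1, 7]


Visit 1, push [8]
Visit 8, push [7]
Visit 7, push [3, 2, 0]
Visit 0, push [6, 5]
Visit 5, push []
Visit 6, push [2]
Visit 2, push [4]
Visit 4, push []
Visit 3, push []

DFS order: [1, 8, 7, 0, 5, 6, 2, 4, 3]


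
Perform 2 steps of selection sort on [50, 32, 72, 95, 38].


Initial: [50, 32, 72, 95, 38]
Step 1: min=32 at 1
  Swap: [32, 50, 72, 95, 38]
Step 2: min=38 at 4
  Swap: [32, 38, 72, 95, 50]

After 2 steps: [32, 38, 72, 95, 50]


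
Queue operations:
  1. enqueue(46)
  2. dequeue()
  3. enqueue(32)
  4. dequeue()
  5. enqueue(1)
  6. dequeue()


enqueue(46) -> [46]
dequeue()->46, []
enqueue(32) -> [32]
dequeue()->32, []
enqueue(1) -> [1]
dequeue()->1, []

Final queue: []


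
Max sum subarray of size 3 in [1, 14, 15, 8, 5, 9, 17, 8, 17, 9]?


[0:3]: 30
[1:4]: 37
[2:5]: 28
[3:6]: 22
[4:7]: 31
[5:8]: 34
[6:9]: 42
[7:10]: 34

Max: 42 at [6:9]


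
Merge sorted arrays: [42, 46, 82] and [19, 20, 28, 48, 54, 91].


Take 19 from B
Take 20 from B
Take 28 from B
Take 42 from A
Take 46 from A
Take 48 from B
Take 54 from B
Take 82 from A

Merged: [19, 20, 28, 42, 46, 48, 54, 82, 91]


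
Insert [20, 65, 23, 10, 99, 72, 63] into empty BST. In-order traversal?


Insert 20: root
Insert 65: R from 20
Insert 23: R from 20 -> L from 65
Insert 10: L from 20
Insert 99: R from 20 -> R from 65
Insert 72: R from 20 -> R from 65 -> L from 99
Insert 63: R from 20 -> L from 65 -> R from 23

In-order: [10, 20, 23, 63, 65, 72, 99]


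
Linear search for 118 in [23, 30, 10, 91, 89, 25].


i=0: 23!=118
i=1: 30!=118
i=2: 10!=118
i=3: 91!=118
i=4: 89!=118
i=5: 25!=118

Not found, 6 comps


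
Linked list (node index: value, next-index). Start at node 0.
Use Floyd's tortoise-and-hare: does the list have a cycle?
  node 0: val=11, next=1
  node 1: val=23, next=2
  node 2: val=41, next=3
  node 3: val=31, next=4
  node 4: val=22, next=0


Floyd's tortoise (slow, +1) and hare (fast, +2):
  init: slow=0, fast=0
  step 1: slow=1, fast=2
  step 2: slow=2, fast=4
  step 3: slow=3, fast=1
  step 4: slow=4, fast=3
  step 5: slow=0, fast=0
  slow == fast at node 0: cycle detected

Cycle: yes


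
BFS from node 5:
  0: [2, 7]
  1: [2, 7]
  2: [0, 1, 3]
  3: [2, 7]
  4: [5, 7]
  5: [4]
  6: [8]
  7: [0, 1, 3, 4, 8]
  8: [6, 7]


Visit 5, enqueue [4]
Visit 4, enqueue [7]
Visit 7, enqueue [0, 1, 3, 8]
Visit 0, enqueue [2]
Visit 1, enqueue []
Visit 3, enqueue []
Visit 8, enqueue [6]
Visit 2, enqueue []
Visit 6, enqueue []

BFS order: [5, 4, 7, 0, 1, 3, 8, 2, 6]


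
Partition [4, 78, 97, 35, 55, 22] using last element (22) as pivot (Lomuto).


Pivot: 22
  4 <= 22: advance i (no swap)
Place pivot at 1: [4, 22, 97, 35, 55, 78]

Partitioned: [4, 22, 97, 35, 55, 78]


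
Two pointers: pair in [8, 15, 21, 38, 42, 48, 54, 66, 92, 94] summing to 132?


lo=0(8)+hi=9(94)=102
lo=1(15)+hi=9(94)=109
lo=2(21)+hi=9(94)=115
lo=3(38)+hi=9(94)=132

Yes: 38+94=132


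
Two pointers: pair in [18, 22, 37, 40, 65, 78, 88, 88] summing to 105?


lo=0(18)+hi=7(88)=106
lo=0(18)+hi=6(88)=106
lo=0(18)+hi=5(78)=96
lo=1(22)+hi=5(78)=100
lo=2(37)+hi=5(78)=115
lo=2(37)+hi=4(65)=102
lo=3(40)+hi=4(65)=105

Yes: 40+65=105


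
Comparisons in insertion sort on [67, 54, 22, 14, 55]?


Algorithm: insertion sort
Input: [67, 54, 22, 14, 55]
Sorted: [14, 22, 54, 55, 67]

8


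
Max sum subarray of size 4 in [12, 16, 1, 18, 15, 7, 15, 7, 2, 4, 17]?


[0:4]: 47
[1:5]: 50
[2:6]: 41
[3:7]: 55
[4:8]: 44
[5:9]: 31
[6:10]: 28
[7:11]: 30

Max: 55 at [3:7]


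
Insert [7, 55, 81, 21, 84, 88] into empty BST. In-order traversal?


Insert 7: root
Insert 55: R from 7
Insert 81: R from 7 -> R from 55
Insert 21: R from 7 -> L from 55
Insert 84: R from 7 -> R from 55 -> R from 81
Insert 88: R from 7 -> R from 55 -> R from 81 -> R from 84

In-order: [7, 21, 55, 81, 84, 88]


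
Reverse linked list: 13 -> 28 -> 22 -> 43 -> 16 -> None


Step 1: curr=13, set curr.next=prev(None) | reversed so far: 13
Step 2: curr=28, set curr.next=prev(13) | reversed so far: 28 -> 13
Step 3: curr=22, set curr.next=prev(28) | reversed so far: 22 -> 28 -> 13
Step 4: curr=43, set curr.next=prev(22) | reversed so far: 43 -> 22 -> 28 -> 13
Step 5: curr=16, set curr.next=prev(43) | reversed so far: 16 -> 43 -> 22 -> 28 -> 13

16 -> 43 -> 22 -> 28 -> 13 -> None


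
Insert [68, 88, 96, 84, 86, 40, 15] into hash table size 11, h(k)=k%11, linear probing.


Insert 68: h=2 -> slot 2
Insert 88: h=0 -> slot 0
Insert 96: h=8 -> slot 8
Insert 84: h=7 -> slot 7
Insert 86: h=9 -> slot 9
Insert 40: h=7, 3 probes -> slot 10
Insert 15: h=4 -> slot 4

Table: [88, None, 68, None, 15, None, None, 84, 96, 86, 40]


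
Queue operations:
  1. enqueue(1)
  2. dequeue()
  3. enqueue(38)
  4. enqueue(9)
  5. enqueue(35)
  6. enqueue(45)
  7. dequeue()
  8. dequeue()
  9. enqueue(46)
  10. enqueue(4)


enqueue(1) -> [1]
dequeue()->1, []
enqueue(38) -> [38]
enqueue(9) -> [38, 9]
enqueue(35) -> [38, 9, 35]
enqueue(45) -> [38, 9, 35, 45]
dequeue()->38, [9, 35, 45]
dequeue()->9, [35, 45]
enqueue(46) -> [35, 45, 46]
enqueue(4) -> [35, 45, 46, 4]

Final queue: [35, 45, 46, 4]


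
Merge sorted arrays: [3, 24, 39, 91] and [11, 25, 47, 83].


Take 3 from A
Take 11 from B
Take 24 from A
Take 25 from B
Take 39 from A
Take 47 from B
Take 83 from B

Merged: [3, 11, 24, 25, 39, 47, 83, 91]


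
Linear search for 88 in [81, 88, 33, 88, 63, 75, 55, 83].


i=0: 81!=88
i=1: 88==88 found!

Found at 1, 2 comps


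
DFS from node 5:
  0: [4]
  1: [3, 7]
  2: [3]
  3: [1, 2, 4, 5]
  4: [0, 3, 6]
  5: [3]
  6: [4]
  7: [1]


Visit 5, push [3]
Visit 3, push [4, 2, 1]
Visit 1, push [7]
Visit 7, push []
Visit 2, push []
Visit 4, push [6, 0]
Visit 0, push []
Visit 6, push []

DFS order: [5, 3, 1, 7, 2, 4, 0, 6]


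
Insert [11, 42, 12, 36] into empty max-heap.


Insert 11: [11]
Insert 42: [42, 11]
Insert 12: [42, 11, 12]
Insert 36: [42, 36, 12, 11]

Final heap: [42, 36, 12, 11]


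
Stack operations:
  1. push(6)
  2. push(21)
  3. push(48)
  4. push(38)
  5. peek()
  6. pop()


push(6) -> [6]
push(21) -> [6, 21]
push(48) -> [6, 21, 48]
push(38) -> [6, 21, 48, 38]
peek()->38
pop()->38, [6, 21, 48]

Final stack: [6, 21, 48]


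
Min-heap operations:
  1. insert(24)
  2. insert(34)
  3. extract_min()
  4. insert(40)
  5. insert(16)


insert(24) -> [24]
insert(34) -> [24, 34]
extract_min()->24, [34]
insert(40) -> [34, 40]
insert(16) -> [16, 40, 34]

Final heap: [16, 40, 34]


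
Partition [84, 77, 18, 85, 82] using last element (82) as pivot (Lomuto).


Pivot: 82
  77 <= 82: swap -> [77, 84, 18, 85, 82]
  18 <= 82: swap -> [77, 18, 84, 85, 82]
Place pivot at 2: [77, 18, 82, 85, 84]

Partitioned: [77, 18, 82, 85, 84]


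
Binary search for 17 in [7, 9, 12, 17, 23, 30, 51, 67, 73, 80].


Step 1: lo=0, hi=9, mid=4, val=23
Step 2: lo=0, hi=3, mid=1, val=9
Step 3: lo=2, hi=3, mid=2, val=12
Step 4: lo=3, hi=3, mid=3, val=17

Found at index 3


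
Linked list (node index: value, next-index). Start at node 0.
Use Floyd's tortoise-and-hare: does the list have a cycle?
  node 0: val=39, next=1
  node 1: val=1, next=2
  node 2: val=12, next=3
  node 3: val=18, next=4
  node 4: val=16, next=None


Floyd's tortoise (slow, +1) and hare (fast, +2):
  init: slow=0, fast=0
  step 1: slow=1, fast=2
  step 2: slow=2, fast=4
  step 3: fast -> None, no cycle

Cycle: no


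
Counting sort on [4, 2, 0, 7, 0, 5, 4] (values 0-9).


Input: [4, 2, 0, 7, 0, 5, 4]
Counts: [2, 0, 1, 0, 2, 1, 0, 1, 0, 0]

Sorted: [0, 0, 2, 4, 4, 5, 7]


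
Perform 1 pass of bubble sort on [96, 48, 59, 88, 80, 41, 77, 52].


Initial: [96, 48, 59, 88, 80, 41, 77, 52]
Pass 1: [48, 59, 88, 80, 41, 77, 52, 96] (7 swaps)

After 1 pass: [48, 59, 88, 80, 41, 77, 52, 96]


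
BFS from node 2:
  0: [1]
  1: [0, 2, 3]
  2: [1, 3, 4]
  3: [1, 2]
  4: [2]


Visit 2, enqueue [1, 3, 4]
Visit 1, enqueue [0]
Visit 3, enqueue []
Visit 4, enqueue []
Visit 0, enqueue []

BFS order: [2, 1, 3, 4, 0]


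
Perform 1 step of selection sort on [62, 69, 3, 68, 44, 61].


Initial: [62, 69, 3, 68, 44, 61]
Step 1: min=3 at 2
  Swap: [3, 69, 62, 68, 44, 61]

After 1 step: [3, 69, 62, 68, 44, 61]


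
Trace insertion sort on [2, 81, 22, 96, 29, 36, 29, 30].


Initial: [2, 81, 22, 96, 29, 36, 29, 30]
Insert 81: [2, 81, 22, 96, 29, 36, 29, 30]
Insert 22: [2, 22, 81, 96, 29, 36, 29, 30]
Insert 96: [2, 22, 81, 96, 29, 36, 29, 30]
Insert 29: [2, 22, 29, 81, 96, 36, 29, 30]
Insert 36: [2, 22, 29, 36, 81, 96, 29, 30]
Insert 29: [2, 22, 29, 29, 36, 81, 96, 30]
Insert 30: [2, 22, 29, 29, 30, 36, 81, 96]

Sorted: [2, 22, 29, 29, 30, 36, 81, 96]


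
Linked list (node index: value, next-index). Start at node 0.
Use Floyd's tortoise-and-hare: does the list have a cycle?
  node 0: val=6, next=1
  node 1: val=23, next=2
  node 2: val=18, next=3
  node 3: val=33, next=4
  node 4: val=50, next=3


Floyd's tortoise (slow, +1) and hare (fast, +2):
  init: slow=0, fast=0
  step 1: slow=1, fast=2
  step 2: slow=2, fast=4
  step 3: slow=3, fast=4
  step 4: slow=4, fast=4
  slow == fast at node 4: cycle detected

Cycle: yes


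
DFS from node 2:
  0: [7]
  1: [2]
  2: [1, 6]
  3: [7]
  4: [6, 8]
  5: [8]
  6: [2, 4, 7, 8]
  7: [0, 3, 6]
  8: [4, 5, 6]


Visit 2, push [6, 1]
Visit 1, push []
Visit 6, push [8, 7, 4]
Visit 4, push [8]
Visit 8, push [5]
Visit 5, push []
Visit 7, push [3, 0]
Visit 0, push []
Visit 3, push []

DFS order: [2, 1, 6, 4, 8, 5, 7, 0, 3]


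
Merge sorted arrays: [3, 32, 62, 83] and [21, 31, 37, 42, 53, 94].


Take 3 from A
Take 21 from B
Take 31 from B
Take 32 from A
Take 37 from B
Take 42 from B
Take 53 from B
Take 62 from A
Take 83 from A

Merged: [3, 21, 31, 32, 37, 42, 53, 62, 83, 94]


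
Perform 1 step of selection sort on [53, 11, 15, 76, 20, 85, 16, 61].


Initial: [53, 11, 15, 76, 20, 85, 16, 61]
Step 1: min=11 at 1
  Swap: [11, 53, 15, 76, 20, 85, 16, 61]

After 1 step: [11, 53, 15, 76, 20, 85, 16, 61]


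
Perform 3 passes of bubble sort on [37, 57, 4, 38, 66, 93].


Initial: [37, 57, 4, 38, 66, 93]
Pass 1: [37, 4, 38, 57, 66, 93] (2 swaps)
Pass 2: [4, 37, 38, 57, 66, 93] (1 swaps)
Pass 3: [4, 37, 38, 57, 66, 93] (0 swaps)

After 3 passes: [4, 37, 38, 57, 66, 93]


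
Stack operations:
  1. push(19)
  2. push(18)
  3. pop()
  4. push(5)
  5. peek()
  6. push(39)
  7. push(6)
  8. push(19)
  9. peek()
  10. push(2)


push(19) -> [19]
push(18) -> [19, 18]
pop()->18, [19]
push(5) -> [19, 5]
peek()->5
push(39) -> [19, 5, 39]
push(6) -> [19, 5, 39, 6]
push(19) -> [19, 5, 39, 6, 19]
peek()->19
push(2) -> [19, 5, 39, 6, 19, 2]

Final stack: [19, 5, 39, 6, 19, 2]


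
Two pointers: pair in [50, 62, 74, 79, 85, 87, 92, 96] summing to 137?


lo=0(50)+hi=7(96)=146
lo=0(50)+hi=6(92)=142
lo=0(50)+hi=5(87)=137

Yes: 50+87=137


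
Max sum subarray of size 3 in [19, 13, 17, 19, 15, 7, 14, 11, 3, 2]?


[0:3]: 49
[1:4]: 49
[2:5]: 51
[3:6]: 41
[4:7]: 36
[5:8]: 32
[6:9]: 28
[7:10]: 16

Max: 51 at [2:5]


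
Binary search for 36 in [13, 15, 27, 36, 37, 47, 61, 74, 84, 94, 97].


Step 1: lo=0, hi=10, mid=5, val=47
Step 2: lo=0, hi=4, mid=2, val=27
Step 3: lo=3, hi=4, mid=3, val=36

Found at index 3


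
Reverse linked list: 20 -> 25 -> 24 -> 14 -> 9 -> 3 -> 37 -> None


Step 1: curr=20, set curr.next=prev(None) | reversed so far: 20
Step 2: curr=25, set curr.next=prev(20) | reversed so far: 25 -> 20
Step 3: curr=24, set curr.next=prev(25) | reversed so far: 24 -> 25 -> 20
Step 4: curr=14, set curr.next=prev(24) | reversed so far: 14 -> 24 -> 25 -> 20
Step 5: curr=9, set curr.next=prev(14) | reversed so far: 9 -> 14 -> 24 -> 25 -> 20
Step 6: curr=3, set curr.next=prev(9) | reversed so far: 3 -> 9 -> 14 -> 24 -> 25 -> 20
Step 7: curr=37, set curr.next=prev(3) | reversed so far: 37 -> 3 -> 9 -> 14 -> 24 -> 25 -> 20

37 -> 3 -> 9 -> 14 -> 24 -> 25 -> 20 -> None


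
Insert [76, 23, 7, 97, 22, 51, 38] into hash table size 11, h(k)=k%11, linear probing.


Insert 76: h=10 -> slot 10
Insert 23: h=1 -> slot 1
Insert 7: h=7 -> slot 7
Insert 97: h=9 -> slot 9
Insert 22: h=0 -> slot 0
Insert 51: h=7, 1 probes -> slot 8
Insert 38: h=5 -> slot 5

Table: [22, 23, None, None, None, 38, None, 7, 51, 97, 76]


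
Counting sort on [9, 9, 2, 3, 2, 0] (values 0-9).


Input: [9, 9, 2, 3, 2, 0]
Counts: [1, 0, 2, 1, 0, 0, 0, 0, 0, 2]

Sorted: [0, 2, 2, 3, 9, 9]


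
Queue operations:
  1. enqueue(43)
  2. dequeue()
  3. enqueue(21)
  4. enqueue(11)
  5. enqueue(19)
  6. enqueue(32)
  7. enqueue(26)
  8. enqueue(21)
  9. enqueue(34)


enqueue(43) -> [43]
dequeue()->43, []
enqueue(21) -> [21]
enqueue(11) -> [21, 11]
enqueue(19) -> [21, 11, 19]
enqueue(32) -> [21, 11, 19, 32]
enqueue(26) -> [21, 11, 19, 32, 26]
enqueue(21) -> [21, 11, 19, 32, 26, 21]
enqueue(34) -> [21, 11, 19, 32, 26, 21, 34]

Final queue: [21, 11, 19, 32, 26, 21, 34]


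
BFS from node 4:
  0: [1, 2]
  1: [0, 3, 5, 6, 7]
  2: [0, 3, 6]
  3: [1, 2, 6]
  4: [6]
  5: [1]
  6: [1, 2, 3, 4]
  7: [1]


Visit 4, enqueue [6]
Visit 6, enqueue [1, 2, 3]
Visit 1, enqueue [0, 5, 7]
Visit 2, enqueue []
Visit 3, enqueue []
Visit 0, enqueue []
Visit 5, enqueue []
Visit 7, enqueue []

BFS order: [4, 6, 1, 2, 3, 0, 5, 7]


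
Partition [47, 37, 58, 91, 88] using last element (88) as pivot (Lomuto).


Pivot: 88
  47 <= 88: advance i (no swap)
  37 <= 88: advance i (no swap)
  58 <= 88: advance i (no swap)
Place pivot at 3: [47, 37, 58, 88, 91]

Partitioned: [47, 37, 58, 88, 91]


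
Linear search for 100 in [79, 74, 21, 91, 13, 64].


i=0: 79!=100
i=1: 74!=100
i=2: 21!=100
i=3: 91!=100
i=4: 13!=100
i=5: 64!=100

Not found, 6 comps


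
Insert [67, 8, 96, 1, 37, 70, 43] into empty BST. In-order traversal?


Insert 67: root
Insert 8: L from 67
Insert 96: R from 67
Insert 1: L from 67 -> L from 8
Insert 37: L from 67 -> R from 8
Insert 70: R from 67 -> L from 96
Insert 43: L from 67 -> R from 8 -> R from 37

In-order: [1, 8, 37, 43, 67, 70, 96]


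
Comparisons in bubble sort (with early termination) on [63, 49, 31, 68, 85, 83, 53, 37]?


Algorithm: bubble sort (with early termination)
Input: [63, 49, 31, 68, 85, 83, 53, 37]
Sorted: [31, 37, 49, 53, 63, 68, 83, 85]

28


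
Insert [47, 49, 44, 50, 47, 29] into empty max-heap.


Insert 47: [47]
Insert 49: [49, 47]
Insert 44: [49, 47, 44]
Insert 50: [50, 49, 44, 47]
Insert 47: [50, 49, 44, 47, 47]
Insert 29: [50, 49, 44, 47, 47, 29]

Final heap: [50, 49, 44, 47, 47, 29]


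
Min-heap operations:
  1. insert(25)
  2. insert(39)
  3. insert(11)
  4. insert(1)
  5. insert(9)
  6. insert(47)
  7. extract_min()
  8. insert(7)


insert(25) -> [25]
insert(39) -> [25, 39]
insert(11) -> [11, 39, 25]
insert(1) -> [1, 11, 25, 39]
insert(9) -> [1, 9, 25, 39, 11]
insert(47) -> [1, 9, 25, 39, 11, 47]
extract_min()->1, [9, 11, 25, 39, 47]
insert(7) -> [7, 11, 9, 39, 47, 25]

Final heap: [7, 11, 9, 39, 47, 25]


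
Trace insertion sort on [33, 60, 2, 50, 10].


Initial: [33, 60, 2, 50, 10]
Insert 60: [33, 60, 2, 50, 10]
Insert 2: [2, 33, 60, 50, 10]
Insert 50: [2, 33, 50, 60, 10]
Insert 10: [2, 10, 33, 50, 60]

Sorted: [2, 10, 33, 50, 60]


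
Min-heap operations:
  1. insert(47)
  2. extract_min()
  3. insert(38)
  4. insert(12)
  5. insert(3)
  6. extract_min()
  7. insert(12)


insert(47) -> [47]
extract_min()->47, []
insert(38) -> [38]
insert(12) -> [12, 38]
insert(3) -> [3, 38, 12]
extract_min()->3, [12, 38]
insert(12) -> [12, 38, 12]

Final heap: [12, 38, 12]


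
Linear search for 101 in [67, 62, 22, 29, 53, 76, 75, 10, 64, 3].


i=0: 67!=101
i=1: 62!=101
i=2: 22!=101
i=3: 29!=101
i=4: 53!=101
i=5: 76!=101
i=6: 75!=101
i=7: 10!=101
i=8: 64!=101
i=9: 3!=101

Not found, 10 comps


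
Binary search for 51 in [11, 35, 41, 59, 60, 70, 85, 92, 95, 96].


Step 1: lo=0, hi=9, mid=4, val=60
Step 2: lo=0, hi=3, mid=1, val=35
Step 3: lo=2, hi=3, mid=2, val=41
Step 4: lo=3, hi=3, mid=3, val=59

Not found


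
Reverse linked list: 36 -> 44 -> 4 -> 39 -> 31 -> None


Step 1: curr=36, set curr.next=prev(None) | reversed so far: 36
Step 2: curr=44, set curr.next=prev(36) | reversed so far: 44 -> 36
Step 3: curr=4, set curr.next=prev(44) | reversed so far: 4 -> 44 -> 36
Step 4: curr=39, set curr.next=prev(4) | reversed so far: 39 -> 4 -> 44 -> 36
Step 5: curr=31, set curr.next=prev(39) | reversed so far: 31 -> 39 -> 4 -> 44 -> 36

31 -> 39 -> 4 -> 44 -> 36 -> None


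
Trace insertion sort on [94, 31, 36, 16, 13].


Initial: [94, 31, 36, 16, 13]
Insert 31: [31, 94, 36, 16, 13]
Insert 36: [31, 36, 94, 16, 13]
Insert 16: [16, 31, 36, 94, 13]
Insert 13: [13, 16, 31, 36, 94]

Sorted: [13, 16, 31, 36, 94]


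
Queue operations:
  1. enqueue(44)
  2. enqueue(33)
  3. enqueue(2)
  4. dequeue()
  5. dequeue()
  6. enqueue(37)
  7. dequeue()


enqueue(44) -> [44]
enqueue(33) -> [44, 33]
enqueue(2) -> [44, 33, 2]
dequeue()->44, [33, 2]
dequeue()->33, [2]
enqueue(37) -> [2, 37]
dequeue()->2, [37]

Final queue: [37]


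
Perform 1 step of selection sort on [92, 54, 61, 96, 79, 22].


Initial: [92, 54, 61, 96, 79, 22]
Step 1: min=22 at 5
  Swap: [22, 54, 61, 96, 79, 92]

After 1 step: [22, 54, 61, 96, 79, 92]


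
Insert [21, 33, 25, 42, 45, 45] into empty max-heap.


Insert 21: [21]
Insert 33: [33, 21]
Insert 25: [33, 21, 25]
Insert 42: [42, 33, 25, 21]
Insert 45: [45, 42, 25, 21, 33]
Insert 45: [45, 42, 45, 21, 33, 25]

Final heap: [45, 42, 45, 21, 33, 25]


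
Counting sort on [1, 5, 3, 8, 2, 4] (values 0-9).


Input: [1, 5, 3, 8, 2, 4]
Counts: [0, 1, 1, 1, 1, 1, 0, 0, 1, 0]

Sorted: [1, 2, 3, 4, 5, 8]


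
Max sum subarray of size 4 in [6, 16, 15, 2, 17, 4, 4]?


[0:4]: 39
[1:5]: 50
[2:6]: 38
[3:7]: 27

Max: 50 at [1:5]


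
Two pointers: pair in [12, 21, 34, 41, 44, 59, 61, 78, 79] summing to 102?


lo=0(12)+hi=8(79)=91
lo=1(21)+hi=8(79)=100
lo=2(34)+hi=8(79)=113
lo=2(34)+hi=7(78)=112
lo=2(34)+hi=6(61)=95
lo=3(41)+hi=6(61)=102

Yes: 41+61=102


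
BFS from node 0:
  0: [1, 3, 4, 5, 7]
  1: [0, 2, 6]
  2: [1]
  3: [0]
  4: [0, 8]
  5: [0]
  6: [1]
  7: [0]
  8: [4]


Visit 0, enqueue [1, 3, 4, 5, 7]
Visit 1, enqueue [2, 6]
Visit 3, enqueue []
Visit 4, enqueue [8]
Visit 5, enqueue []
Visit 7, enqueue []
Visit 2, enqueue []
Visit 6, enqueue []
Visit 8, enqueue []

BFS order: [0, 1, 3, 4, 5, 7, 2, 6, 8]


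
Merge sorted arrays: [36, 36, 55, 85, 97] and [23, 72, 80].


Take 23 from B
Take 36 from A
Take 36 from A
Take 55 from A
Take 72 from B
Take 80 from B

Merged: [23, 36, 36, 55, 72, 80, 85, 97]


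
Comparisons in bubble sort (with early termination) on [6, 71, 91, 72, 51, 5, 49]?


Algorithm: bubble sort (with early termination)
Input: [6, 71, 91, 72, 51, 5, 49]
Sorted: [5, 6, 49, 51, 71, 72, 91]

21


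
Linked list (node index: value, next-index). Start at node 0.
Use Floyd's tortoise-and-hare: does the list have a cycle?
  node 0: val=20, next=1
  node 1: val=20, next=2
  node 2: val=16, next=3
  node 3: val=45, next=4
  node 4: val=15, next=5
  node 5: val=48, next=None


Floyd's tortoise (slow, +1) and hare (fast, +2):
  init: slow=0, fast=0
  step 1: slow=1, fast=2
  step 2: slow=2, fast=4
  step 3: fast 4->5->None, no cycle

Cycle: no


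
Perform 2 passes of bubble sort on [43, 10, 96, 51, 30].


Initial: [43, 10, 96, 51, 30]
Pass 1: [10, 43, 51, 30, 96] (3 swaps)
Pass 2: [10, 43, 30, 51, 96] (1 swaps)

After 2 passes: [10, 43, 30, 51, 96]


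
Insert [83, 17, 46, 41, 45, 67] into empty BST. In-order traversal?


Insert 83: root
Insert 17: L from 83
Insert 46: L from 83 -> R from 17
Insert 41: L from 83 -> R from 17 -> L from 46
Insert 45: L from 83 -> R from 17 -> L from 46 -> R from 41
Insert 67: L from 83 -> R from 17 -> R from 46

In-order: [17, 41, 45, 46, 67, 83]


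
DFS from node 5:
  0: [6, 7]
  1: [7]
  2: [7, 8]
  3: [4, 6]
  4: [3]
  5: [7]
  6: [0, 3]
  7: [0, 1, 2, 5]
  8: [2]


Visit 5, push [7]
Visit 7, push [2, 1, 0]
Visit 0, push [6]
Visit 6, push [3]
Visit 3, push [4]
Visit 4, push []
Visit 1, push []
Visit 2, push [8]
Visit 8, push []

DFS order: [5, 7, 0, 6, 3, 4, 1, 2, 8]


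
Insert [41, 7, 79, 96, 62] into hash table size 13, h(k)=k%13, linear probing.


Insert 41: h=2 -> slot 2
Insert 7: h=7 -> slot 7
Insert 79: h=1 -> slot 1
Insert 96: h=5 -> slot 5
Insert 62: h=10 -> slot 10

Table: [None, 79, 41, None, None, 96, None, 7, None, None, 62, None, None]


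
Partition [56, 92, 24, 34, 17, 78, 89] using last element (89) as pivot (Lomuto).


Pivot: 89
  56 <= 89: advance i (no swap)
  24 <= 89: swap -> [56, 24, 92, 34, 17, 78, 89]
  34 <= 89: swap -> [56, 24, 34, 92, 17, 78, 89]
  17 <= 89: swap -> [56, 24, 34, 17, 92, 78, 89]
  78 <= 89: swap -> [56, 24, 34, 17, 78, 92, 89]
Place pivot at 5: [56, 24, 34, 17, 78, 89, 92]

Partitioned: [56, 24, 34, 17, 78, 89, 92]


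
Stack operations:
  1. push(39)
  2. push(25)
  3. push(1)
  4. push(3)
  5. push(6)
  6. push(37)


push(39) -> [39]
push(25) -> [39, 25]
push(1) -> [39, 25, 1]
push(3) -> [39, 25, 1, 3]
push(6) -> [39, 25, 1, 3, 6]
push(37) -> [39, 25, 1, 3, 6, 37]

Final stack: [39, 25, 1, 3, 6, 37]


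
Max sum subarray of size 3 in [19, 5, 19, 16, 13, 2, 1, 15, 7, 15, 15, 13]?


[0:3]: 43
[1:4]: 40
[2:5]: 48
[3:6]: 31
[4:7]: 16
[5:8]: 18
[6:9]: 23
[7:10]: 37
[8:11]: 37
[9:12]: 43

Max: 48 at [2:5]


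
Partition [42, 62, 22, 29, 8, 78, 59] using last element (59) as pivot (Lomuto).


Pivot: 59
  42 <= 59: advance i (no swap)
  22 <= 59: swap -> [42, 22, 62, 29, 8, 78, 59]
  29 <= 59: swap -> [42, 22, 29, 62, 8, 78, 59]
  8 <= 59: swap -> [42, 22, 29, 8, 62, 78, 59]
Place pivot at 4: [42, 22, 29, 8, 59, 78, 62]

Partitioned: [42, 22, 29, 8, 59, 78, 62]


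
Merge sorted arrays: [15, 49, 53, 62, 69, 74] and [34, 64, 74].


Take 15 from A
Take 34 from B
Take 49 from A
Take 53 from A
Take 62 from A
Take 64 from B
Take 69 from A
Take 74 from A

Merged: [15, 34, 49, 53, 62, 64, 69, 74, 74]


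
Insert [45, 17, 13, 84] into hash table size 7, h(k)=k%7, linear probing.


Insert 45: h=3 -> slot 3
Insert 17: h=3, 1 probes -> slot 4
Insert 13: h=6 -> slot 6
Insert 84: h=0 -> slot 0

Table: [84, None, None, 45, 17, None, 13]


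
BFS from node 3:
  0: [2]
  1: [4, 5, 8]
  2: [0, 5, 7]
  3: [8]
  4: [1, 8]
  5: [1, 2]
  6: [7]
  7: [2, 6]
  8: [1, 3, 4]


Visit 3, enqueue [8]
Visit 8, enqueue [1, 4]
Visit 1, enqueue [5]
Visit 4, enqueue []
Visit 5, enqueue [2]
Visit 2, enqueue [0, 7]
Visit 0, enqueue []
Visit 7, enqueue [6]
Visit 6, enqueue []

BFS order: [3, 8, 1, 4, 5, 2, 0, 7, 6]


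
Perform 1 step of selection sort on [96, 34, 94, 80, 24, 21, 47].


Initial: [96, 34, 94, 80, 24, 21, 47]
Step 1: min=21 at 5
  Swap: [21, 34, 94, 80, 24, 96, 47]

After 1 step: [21, 34, 94, 80, 24, 96, 47]


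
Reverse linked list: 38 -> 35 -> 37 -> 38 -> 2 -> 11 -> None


Step 1: curr=38, set curr.next=prev(None) | reversed so far: 38
Step 2: curr=35, set curr.next=prev(38) | reversed so far: 35 -> 38
Step 3: curr=37, set curr.next=prev(35) | reversed so far: 37 -> 35 -> 38
Step 4: curr=38, set curr.next=prev(37) | reversed so far: 38 -> 37 -> 35 -> 38
Step 5: curr=2, set curr.next=prev(38) | reversed so far: 2 -> 38 -> 37 -> 35 -> 38
Step 6: curr=11, set curr.next=prev(2) | reversed so far: 11 -> 2 -> 38 -> 37 -> 35 -> 38

11 -> 2 -> 38 -> 37 -> 35 -> 38 -> None


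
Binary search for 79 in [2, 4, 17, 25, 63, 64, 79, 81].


Step 1: lo=0, hi=7, mid=3, val=25
Step 2: lo=4, hi=7, mid=5, val=64
Step 3: lo=6, hi=7, mid=6, val=79

Found at index 6


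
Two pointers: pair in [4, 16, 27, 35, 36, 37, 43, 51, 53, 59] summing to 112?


lo=0(4)+hi=9(59)=63
lo=1(16)+hi=9(59)=75
lo=2(27)+hi=9(59)=86
lo=3(35)+hi=9(59)=94
lo=4(36)+hi=9(59)=95
lo=5(37)+hi=9(59)=96
lo=6(43)+hi=9(59)=102
lo=7(51)+hi=9(59)=110
lo=8(53)+hi=9(59)=112

Yes: 53+59=112


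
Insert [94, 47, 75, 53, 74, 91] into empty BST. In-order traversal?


Insert 94: root
Insert 47: L from 94
Insert 75: L from 94 -> R from 47
Insert 53: L from 94 -> R from 47 -> L from 75
Insert 74: L from 94 -> R from 47 -> L from 75 -> R from 53
Insert 91: L from 94 -> R from 47 -> R from 75

In-order: [47, 53, 74, 75, 91, 94]


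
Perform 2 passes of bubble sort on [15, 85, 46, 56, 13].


Initial: [15, 85, 46, 56, 13]
Pass 1: [15, 46, 56, 13, 85] (3 swaps)
Pass 2: [15, 46, 13, 56, 85] (1 swaps)

After 2 passes: [15, 46, 13, 56, 85]


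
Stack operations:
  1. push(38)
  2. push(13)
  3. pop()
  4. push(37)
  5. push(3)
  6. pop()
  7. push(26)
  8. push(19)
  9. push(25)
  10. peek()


push(38) -> [38]
push(13) -> [38, 13]
pop()->13, [38]
push(37) -> [38, 37]
push(3) -> [38, 37, 3]
pop()->3, [38, 37]
push(26) -> [38, 37, 26]
push(19) -> [38, 37, 26, 19]
push(25) -> [38, 37, 26, 19, 25]
peek()->25

Final stack: [38, 37, 26, 19, 25]


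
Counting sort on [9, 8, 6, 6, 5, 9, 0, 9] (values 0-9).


Input: [9, 8, 6, 6, 5, 9, 0, 9]
Counts: [1, 0, 0, 0, 0, 1, 2, 0, 1, 3]

Sorted: [0, 5, 6, 6, 8, 9, 9, 9]


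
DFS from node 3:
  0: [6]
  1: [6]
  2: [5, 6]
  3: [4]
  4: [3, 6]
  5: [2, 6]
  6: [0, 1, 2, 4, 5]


Visit 3, push [4]
Visit 4, push [6]
Visit 6, push [5, 2, 1, 0]
Visit 0, push []
Visit 1, push []
Visit 2, push [5]
Visit 5, push []

DFS order: [3, 4, 6, 0, 1, 2, 5]


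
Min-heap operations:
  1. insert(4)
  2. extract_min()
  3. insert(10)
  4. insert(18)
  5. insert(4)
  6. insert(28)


insert(4) -> [4]
extract_min()->4, []
insert(10) -> [10]
insert(18) -> [10, 18]
insert(4) -> [4, 18, 10]
insert(28) -> [4, 18, 10, 28]

Final heap: [4, 18, 10, 28]


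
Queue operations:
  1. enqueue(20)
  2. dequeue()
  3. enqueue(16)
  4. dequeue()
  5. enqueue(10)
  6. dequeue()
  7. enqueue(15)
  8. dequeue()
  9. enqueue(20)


enqueue(20) -> [20]
dequeue()->20, []
enqueue(16) -> [16]
dequeue()->16, []
enqueue(10) -> [10]
dequeue()->10, []
enqueue(15) -> [15]
dequeue()->15, []
enqueue(20) -> [20]

Final queue: [20]


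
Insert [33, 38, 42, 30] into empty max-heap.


Insert 33: [33]
Insert 38: [38, 33]
Insert 42: [42, 33, 38]
Insert 30: [42, 33, 38, 30]

Final heap: [42, 33, 38, 30]


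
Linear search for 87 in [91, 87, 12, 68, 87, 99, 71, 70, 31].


i=0: 91!=87
i=1: 87==87 found!

Found at 1, 2 comps


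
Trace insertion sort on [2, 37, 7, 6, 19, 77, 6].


Initial: [2, 37, 7, 6, 19, 77, 6]
Insert 37: [2, 37, 7, 6, 19, 77, 6]
Insert 7: [2, 7, 37, 6, 19, 77, 6]
Insert 6: [2, 6, 7, 37, 19, 77, 6]
Insert 19: [2, 6, 7, 19, 37, 77, 6]
Insert 77: [2, 6, 7, 19, 37, 77, 6]
Insert 6: [2, 6, 6, 7, 19, 37, 77]

Sorted: [2, 6, 6, 7, 19, 37, 77]


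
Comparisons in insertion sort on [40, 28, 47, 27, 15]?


Algorithm: insertion sort
Input: [40, 28, 47, 27, 15]
Sorted: [15, 27, 28, 40, 47]

9


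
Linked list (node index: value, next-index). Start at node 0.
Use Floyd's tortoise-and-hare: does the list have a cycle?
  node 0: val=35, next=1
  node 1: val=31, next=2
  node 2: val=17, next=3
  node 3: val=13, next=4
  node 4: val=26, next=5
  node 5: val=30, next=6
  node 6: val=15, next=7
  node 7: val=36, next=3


Floyd's tortoise (slow, +1) and hare (fast, +2):
  init: slow=0, fast=0
  step 1: slow=1, fast=2
  step 2: slow=2, fast=4
  step 3: slow=3, fast=6
  step 4: slow=4, fast=3
  step 5: slow=5, fast=5
  slow == fast at node 5: cycle detected

Cycle: yes


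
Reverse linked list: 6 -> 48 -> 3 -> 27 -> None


Step 1: curr=6, set curr.next=prev(None) | reversed so far: 6
Step 2: curr=48, set curr.next=prev(6) | reversed so far: 48 -> 6
Step 3: curr=3, set curr.next=prev(48) | reversed so far: 3 -> 48 -> 6
Step 4: curr=27, set curr.next=prev(3) | reversed so far: 27 -> 3 -> 48 -> 6

27 -> 3 -> 48 -> 6 -> None


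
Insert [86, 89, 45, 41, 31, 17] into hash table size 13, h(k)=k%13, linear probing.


Insert 86: h=8 -> slot 8
Insert 89: h=11 -> slot 11
Insert 45: h=6 -> slot 6
Insert 41: h=2 -> slot 2
Insert 31: h=5 -> slot 5
Insert 17: h=4 -> slot 4

Table: [None, None, 41, None, 17, 31, 45, None, 86, None, None, 89, None]


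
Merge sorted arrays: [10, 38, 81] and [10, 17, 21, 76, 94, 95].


Take 10 from A
Take 10 from B
Take 17 from B
Take 21 from B
Take 38 from A
Take 76 from B
Take 81 from A

Merged: [10, 10, 17, 21, 38, 76, 81, 94, 95]


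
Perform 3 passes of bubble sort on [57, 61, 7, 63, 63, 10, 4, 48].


Initial: [57, 61, 7, 63, 63, 10, 4, 48]
Pass 1: [57, 7, 61, 63, 10, 4, 48, 63] (4 swaps)
Pass 2: [7, 57, 61, 10, 4, 48, 63, 63] (4 swaps)
Pass 3: [7, 57, 10, 4, 48, 61, 63, 63] (3 swaps)

After 3 passes: [7, 57, 10, 4, 48, 61, 63, 63]


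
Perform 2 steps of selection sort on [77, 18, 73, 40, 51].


Initial: [77, 18, 73, 40, 51]
Step 1: min=18 at 1
  Swap: [18, 77, 73, 40, 51]
Step 2: min=40 at 3
  Swap: [18, 40, 73, 77, 51]

After 2 steps: [18, 40, 73, 77, 51]


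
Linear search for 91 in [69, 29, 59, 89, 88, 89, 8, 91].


i=0: 69!=91
i=1: 29!=91
i=2: 59!=91
i=3: 89!=91
i=4: 88!=91
i=5: 89!=91
i=6: 8!=91
i=7: 91==91 found!

Found at 7, 8 comps


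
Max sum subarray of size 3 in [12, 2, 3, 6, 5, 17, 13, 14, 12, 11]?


[0:3]: 17
[1:4]: 11
[2:5]: 14
[3:6]: 28
[4:7]: 35
[5:8]: 44
[6:9]: 39
[7:10]: 37

Max: 44 at [5:8]


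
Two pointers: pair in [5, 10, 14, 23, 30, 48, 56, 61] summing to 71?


lo=0(5)+hi=7(61)=66
lo=1(10)+hi=7(61)=71

Yes: 10+61=71


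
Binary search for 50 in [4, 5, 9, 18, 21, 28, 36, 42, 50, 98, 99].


Step 1: lo=0, hi=10, mid=5, val=28
Step 2: lo=6, hi=10, mid=8, val=50

Found at index 8


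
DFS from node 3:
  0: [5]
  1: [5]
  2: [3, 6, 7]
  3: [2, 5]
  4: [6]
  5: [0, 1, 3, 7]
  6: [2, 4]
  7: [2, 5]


Visit 3, push [5, 2]
Visit 2, push [7, 6]
Visit 6, push [4]
Visit 4, push []
Visit 7, push [5]
Visit 5, push [1, 0]
Visit 0, push []
Visit 1, push []

DFS order: [3, 2, 6, 4, 7, 5, 0, 1]


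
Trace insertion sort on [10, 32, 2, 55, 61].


Initial: [10, 32, 2, 55, 61]
Insert 32: [10, 32, 2, 55, 61]
Insert 2: [2, 10, 32, 55, 61]
Insert 55: [2, 10, 32, 55, 61]
Insert 61: [2, 10, 32, 55, 61]

Sorted: [2, 10, 32, 55, 61]


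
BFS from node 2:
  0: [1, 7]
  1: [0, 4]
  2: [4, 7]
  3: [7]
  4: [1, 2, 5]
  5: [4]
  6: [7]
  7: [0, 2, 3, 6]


Visit 2, enqueue [4, 7]
Visit 4, enqueue [1, 5]
Visit 7, enqueue [0, 3, 6]
Visit 1, enqueue []
Visit 5, enqueue []
Visit 0, enqueue []
Visit 3, enqueue []
Visit 6, enqueue []

BFS order: [2, 4, 7, 1, 5, 0, 3, 6]


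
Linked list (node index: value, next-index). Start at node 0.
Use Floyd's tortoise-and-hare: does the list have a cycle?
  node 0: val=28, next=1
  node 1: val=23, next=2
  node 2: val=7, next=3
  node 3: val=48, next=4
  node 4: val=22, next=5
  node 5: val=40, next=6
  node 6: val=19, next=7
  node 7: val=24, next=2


Floyd's tortoise (slow, +1) and hare (fast, +2):
  init: slow=0, fast=0
  step 1: slow=1, fast=2
  step 2: slow=2, fast=4
  step 3: slow=3, fast=6
  step 4: slow=4, fast=2
  step 5: slow=5, fast=4
  step 6: slow=6, fast=6
  slow == fast at node 6: cycle detected

Cycle: yes
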